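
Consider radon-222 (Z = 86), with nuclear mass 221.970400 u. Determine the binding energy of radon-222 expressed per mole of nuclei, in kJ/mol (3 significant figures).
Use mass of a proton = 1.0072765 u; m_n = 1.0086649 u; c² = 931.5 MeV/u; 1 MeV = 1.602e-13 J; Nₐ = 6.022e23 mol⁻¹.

1.65e+11 kJ/mol

With 86 protons and 136 neutrons (A = 222):
Σm = 86·m_p + 136·m_n = 86.6257790 + 137.1784264 = 223.8042054 u
Δm = 223.8042054 − 221.970400 = 1.8338054 u
Converting to energy: 1.8338054 u × 931.5 MeV/u = 1708.19 MeV
Per nucleus in joules: 1708.19 MeV × 1.602e-13 J/MeV = 2.7365e-10 J
Per mole: 2.7365e-10 J × 6.022e23 mol⁻¹ = 1.6479e+14 J/mol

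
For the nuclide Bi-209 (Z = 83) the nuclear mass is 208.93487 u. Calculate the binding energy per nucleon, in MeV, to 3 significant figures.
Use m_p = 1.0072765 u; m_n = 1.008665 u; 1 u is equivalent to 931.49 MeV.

7.85 MeV/nucleon

With 83 protons and 126 neutrons (A = 209):
Total constituent mass: 83 × 1.0072765 + 126 × 1.008665 = 210.6957395 u
Mass defect Δm = 210.6957395 − 208.93487 = 1.7608695 u
E_B = 1.7608695 × 931.49 = 1640.23 MeV
Per nucleon: 1640.23 / 209 = 7.848 MeV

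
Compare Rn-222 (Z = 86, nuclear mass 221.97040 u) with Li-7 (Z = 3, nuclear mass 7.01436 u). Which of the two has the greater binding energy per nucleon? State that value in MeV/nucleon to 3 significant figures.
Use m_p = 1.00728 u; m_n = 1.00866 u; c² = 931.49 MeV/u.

Rn-222: Σm = 86(1.00728) + 136(1.00866) = 223.80384 u; Δm = 1.83344 u; E_B = 1707.8 MeV; E_B/A = 7.693 MeV
Li-7: Σm = 3(1.00728) + 4(1.00866) = 7.05648 u; Δm = 0.04212 u; E_B = 39.234 MeV; E_B/A = 5.6049 MeV
Rn-222 has the higher binding energy per nucleon, so it is the more tightly bound nucleus.

Rn-222; 7.69 MeV/nucleon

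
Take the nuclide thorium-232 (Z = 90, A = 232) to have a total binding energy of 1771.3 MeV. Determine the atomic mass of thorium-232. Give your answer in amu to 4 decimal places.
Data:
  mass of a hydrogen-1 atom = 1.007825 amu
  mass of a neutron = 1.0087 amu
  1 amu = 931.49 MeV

232.0381 amu

Mass defect = 1771.3 MeV / (931.49 MeV/amu) = 1.901577 amu
Constituent mass = 90(1.007825) + 142(1.0087) = 233.939650 amu
Atomic mass = 233.939650 − 1.901577 = 232.038073 amu ≈ 232.0381 amu (to 4 decimal places)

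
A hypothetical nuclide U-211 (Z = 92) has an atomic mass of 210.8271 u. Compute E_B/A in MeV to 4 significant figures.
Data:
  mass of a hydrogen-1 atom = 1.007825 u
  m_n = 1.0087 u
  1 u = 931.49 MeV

8.512 MeV/nucleon

The nucleus contains 92 protons and 211 − 92 = 119 neutrons.
Total constituent mass: 92 × 1.007825 + 119 × 1.0087 = 212.755200 u
Δm = 212.755200 − 210.8271 = 1.928100 u
E_B = 1.928100 × 931.49 = 1796.01 MeV
Per nucleon: 1796.01 / 211 = 8.512 MeV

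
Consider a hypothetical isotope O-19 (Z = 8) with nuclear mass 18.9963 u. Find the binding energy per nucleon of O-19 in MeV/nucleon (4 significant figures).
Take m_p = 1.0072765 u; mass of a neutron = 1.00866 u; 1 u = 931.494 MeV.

Z = 8, so N = A − Z = 19 − 8 = 11.
Total constituent mass: 8 × 1.0072765 + 11 × 1.00866 = 19.1534720 u
Δm = 19.1534720 − 18.9963 = 0.1571720 u
Converting to energy: 0.1571720 u × 931.494 MeV/u = 146.405 MeV
BE/A = 146.405 MeV / 19 = 7.706 MeV/nucleon

7.706 MeV/nucleon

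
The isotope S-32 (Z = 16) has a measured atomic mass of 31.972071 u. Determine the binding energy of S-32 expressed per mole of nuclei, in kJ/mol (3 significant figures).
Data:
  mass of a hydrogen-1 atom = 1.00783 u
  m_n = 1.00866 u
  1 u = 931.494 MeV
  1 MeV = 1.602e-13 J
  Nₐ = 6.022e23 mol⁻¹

2.62e+10 kJ/mol

Mass of separated nucleons = 16(1.00783) + 16(1.00866) = 16.12528 + 16.13856 = 32.26384 u
The mass defect is 32.26384 − 31.972071 = 0.291769 u.
Converting to energy: 0.291769 u × 931.494 MeV/u = 271.781 MeV
Per nucleus in joules: 271.781 MeV × 1.602e-13 J/MeV = 4.3539e-11 J
Per mole: 4.3539e-11 J × 6.022e23 mol⁻¹ = 2.6219e+13 J/mol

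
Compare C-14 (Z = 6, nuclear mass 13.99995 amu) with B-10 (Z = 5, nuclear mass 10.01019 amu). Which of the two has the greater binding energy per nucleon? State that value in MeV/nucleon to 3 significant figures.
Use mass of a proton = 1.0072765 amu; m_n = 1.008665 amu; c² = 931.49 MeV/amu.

C-14: Σm = 6(1.0072765) + 8(1.008665) = 14.1129790 amu; Δm = 0.1130290 amu; E_B = 105.285 MeV; E_B/A = 7.520 MeV
B-10: Σm = 5(1.0072765) + 5(1.008665) = 10.0797075 amu; Δm = 0.0695175 amu; E_B = 64.7549 MeV; E_B/A = 6.475 MeV
C-14 has the higher binding energy per nucleon, so it is the more tightly bound nucleus.

C-14; 7.52 MeV/nucleon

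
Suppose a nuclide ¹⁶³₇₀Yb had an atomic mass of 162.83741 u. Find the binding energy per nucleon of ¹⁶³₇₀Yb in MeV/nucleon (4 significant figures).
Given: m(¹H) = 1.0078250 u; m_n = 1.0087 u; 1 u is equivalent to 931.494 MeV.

With 70 protons and 93 neutrons (A = 163):
Total constituent mass: 70 × 1.0078250 + 93 × 1.0087 = 164.3568500 u
The mass defect is 164.3568500 − 162.83741 = 1.5194400 u.
Binding energy = Δm·c² = 1.5194400 × 931.494 MeV/u = 1415.35 MeV
Per nucleon: 1415.35 / 163 = 8.683 MeV

8.683 MeV/nucleon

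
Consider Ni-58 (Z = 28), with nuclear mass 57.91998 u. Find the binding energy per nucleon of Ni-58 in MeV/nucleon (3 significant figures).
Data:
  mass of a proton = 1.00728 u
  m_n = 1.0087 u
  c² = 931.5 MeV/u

With 28 protons and 30 neutrons (A = 58):
Total constituent mass: 28 × 1.00728 + 30 × 1.0087 = 58.46484 u
Δm = 58.46484 − 57.91998 = 0.54486 u
Converting to energy: 0.54486 u × 931.5 MeV/u = 507.537 MeV
BE/A = 507.537 MeV / 58 = 8.751 MeV/nucleon

8.75 MeV/nucleon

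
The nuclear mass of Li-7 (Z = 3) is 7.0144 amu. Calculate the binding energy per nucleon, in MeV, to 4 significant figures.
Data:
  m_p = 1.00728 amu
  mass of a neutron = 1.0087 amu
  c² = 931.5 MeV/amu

5.621 MeV/nucleon

Mass of separated nucleons = 3(1.00728) + 4(1.0087) = 3.02184 + 4.0348 = 7.05664 amu
Mass defect Δm = 7.05664 − 7.0144 = 0.04224 amu
E_B = 0.04224 × 931.5 = 39.3466 MeV
Per nucleon: 39.3466 / 7 = 5.621 MeV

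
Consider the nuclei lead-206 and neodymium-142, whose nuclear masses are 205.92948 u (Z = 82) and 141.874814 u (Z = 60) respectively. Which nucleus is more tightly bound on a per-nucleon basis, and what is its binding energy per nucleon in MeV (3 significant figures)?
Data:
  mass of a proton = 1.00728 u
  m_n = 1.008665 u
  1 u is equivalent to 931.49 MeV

neodymium-142; 8.35 MeV/nucleon

lead-206: Σm = 82(1.00728) + 124(1.008665) = 207.671420 u; Δm = 1.741940 u; E_B = 1622.6 MeV; E_B/A = 7.877 MeV
neodymium-142: Σm = 60(1.00728) + 82(1.008665) = 143.147330 u; Δm = 1.272516 u; E_B = 1185.3 MeV; E_B/A = 8.347 MeV
neodymium-142 has the higher binding energy per nucleon, so it is the more tightly bound nucleus.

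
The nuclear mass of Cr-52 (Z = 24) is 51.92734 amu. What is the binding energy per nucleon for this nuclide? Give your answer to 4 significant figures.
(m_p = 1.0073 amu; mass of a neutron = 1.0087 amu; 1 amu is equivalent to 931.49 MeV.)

8.804 MeV/nucleon

The nucleus contains 24 protons and 52 − 24 = 28 neutrons.
Total constituent mass: 24 × 1.0073 + 28 × 1.0087 = 52.4188 amu
Δm = 52.4188 − 51.92734 = 0.49146 amu
Binding energy = Δm·c² = 0.49146 × 931.49 MeV/amu = 457.790 MeV
Dividing by A = 52 gives 8.804 MeV per nucleon.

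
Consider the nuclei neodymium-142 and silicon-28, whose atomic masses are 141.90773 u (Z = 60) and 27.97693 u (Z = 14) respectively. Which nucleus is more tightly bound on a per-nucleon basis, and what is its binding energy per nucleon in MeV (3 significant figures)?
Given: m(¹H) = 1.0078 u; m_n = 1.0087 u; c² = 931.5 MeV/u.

silicon-28; 8.45 MeV/nucleon

neodymium-142: Σm = 60(1.0078) + 82(1.0087) = 143.1814 u; Δm = 1.27367 u; E_B = 1186.4 MeV; E_B/A = 8.355 MeV
silicon-28: Σm = 14(1.0078) + 14(1.0087) = 28.2310 u; Δm = 0.25407 u; E_B = 236.666 MeV; E_B/A = 8.452 MeV
silicon-28 has the higher binding energy per nucleon, so it is the more tightly bound nucleus.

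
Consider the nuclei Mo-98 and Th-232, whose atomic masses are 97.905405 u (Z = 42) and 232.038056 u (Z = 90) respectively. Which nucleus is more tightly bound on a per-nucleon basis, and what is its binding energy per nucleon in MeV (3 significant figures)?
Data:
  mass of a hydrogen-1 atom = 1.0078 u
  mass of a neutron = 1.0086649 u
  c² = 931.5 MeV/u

Mo-98; 8.63 MeV/nucleon

Mo-98: Σm = 42(1.0078) + 56(1.0086649) = 98.8128344 u; Δm = 0.9074294 u; E_B = 845.27 MeV; E_B/A = 8.625 MeV
Th-232: Σm = 90(1.0078) + 142(1.0086649) = 233.9324158 u; Δm = 1.8943598 u; E_B = 1764.6 MeV; E_B/A = 7.606 MeV
Mo-98 has the higher binding energy per nucleon, so it is the more tightly bound nucleus.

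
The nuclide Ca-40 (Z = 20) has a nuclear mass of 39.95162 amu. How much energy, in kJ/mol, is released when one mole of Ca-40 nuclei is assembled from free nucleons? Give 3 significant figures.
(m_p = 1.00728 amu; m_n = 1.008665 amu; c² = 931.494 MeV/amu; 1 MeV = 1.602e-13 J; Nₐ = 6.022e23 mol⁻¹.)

3.30e+10 kJ/mol

Total constituent mass: 20 × 1.00728 + 20 × 1.008665 = 40.318900 amu
The mass defect is 40.318900 − 39.95162 = 0.367280 amu.
Converting to energy: 0.367280 amu × 931.494 MeV/amu = 342.119 MeV
Per nucleus in joules: 342.119 MeV × 1.602e-13 J/MeV = 5.4807e-11 J
Per mole: 5.4807e-11 J × 6.022e23 mol⁻¹ = 3.3005e+13 J/mol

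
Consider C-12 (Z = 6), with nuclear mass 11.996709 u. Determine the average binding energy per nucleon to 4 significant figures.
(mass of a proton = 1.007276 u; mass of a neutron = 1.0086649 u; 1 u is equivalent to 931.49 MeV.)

7.680 MeV/nucleon

Σm = 6·m_p + 6·m_n = 6.043656 + 6.0519894 = 12.0956454 u
The mass defect is 12.0956454 − 11.996709 = 0.0989364 u.
Binding energy = Δm·c² = 0.0989364 × 931.49 MeV/u = 92.1583 MeV
Per nucleon: 92.1583 / 12 = 7.680 MeV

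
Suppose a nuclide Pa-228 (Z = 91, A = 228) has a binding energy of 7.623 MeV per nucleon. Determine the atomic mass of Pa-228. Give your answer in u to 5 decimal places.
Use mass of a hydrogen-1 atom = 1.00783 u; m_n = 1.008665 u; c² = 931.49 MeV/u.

228.03376 u

Total binding energy = 228 × 7.623 = 1738.044 MeV
Mass defect = 1738.044 MeV / (931.49 MeV/u) = 1.8658751 u
Constituent mass = 91(1.00783) + 137(1.008665) = 229.899635 u
Atomic mass = 229.899635 − 1.8658751 = 228.0337599 u ≈ 228.03376 u (to 5 decimal places)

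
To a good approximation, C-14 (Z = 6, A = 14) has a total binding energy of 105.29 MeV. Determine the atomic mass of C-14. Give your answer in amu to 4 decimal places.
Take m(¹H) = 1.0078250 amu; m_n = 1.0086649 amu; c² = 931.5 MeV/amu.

Mass defect = 105.29 MeV / (931.5 MeV/amu) = 0.113033 amu
Constituent mass = 6(1.0078250) + 8(1.0086649) = 14.1162692 amu
Atomic mass = 14.1162692 − 0.113033 = 14.0032362 amu ≈ 14.0032 amu (to 4 decimal places)

14.0032 amu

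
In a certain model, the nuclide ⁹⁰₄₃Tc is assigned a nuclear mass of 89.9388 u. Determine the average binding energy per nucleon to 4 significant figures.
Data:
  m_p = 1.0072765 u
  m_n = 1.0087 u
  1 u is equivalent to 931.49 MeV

8.104 MeV/nucleon

Total constituent mass: 43 × 1.0072765 + 47 × 1.0087 = 90.7217895 u
Δm = 90.7217895 − 89.9388 = 0.7829895 u
E_B = 0.7829895 × 931.49 = 729.347 MeV
BE/A = 729.347 MeV / 90 = 8.104 MeV/nucleon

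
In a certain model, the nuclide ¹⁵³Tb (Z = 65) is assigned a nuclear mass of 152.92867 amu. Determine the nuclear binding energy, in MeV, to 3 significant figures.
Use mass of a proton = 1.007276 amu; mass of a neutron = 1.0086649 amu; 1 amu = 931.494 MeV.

Total constituent mass: 65 × 1.007276 + 88 × 1.0086649 = 154.2354512 amu
Mass defect Δm = 154.2354512 − 152.92867 = 1.3067812 amu
Binding energy = Δm·c² = 1.3067812 × 931.494 MeV/amu = 1217.26 MeV

1220 MeV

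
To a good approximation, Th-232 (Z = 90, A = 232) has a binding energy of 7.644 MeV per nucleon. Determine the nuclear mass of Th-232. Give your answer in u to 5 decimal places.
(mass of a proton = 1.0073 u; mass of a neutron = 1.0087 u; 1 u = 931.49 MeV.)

Total binding energy = 232 × 7.644 = 1773.408 MeV
Mass defect = 1773.408 MeV / (931.49 MeV/u) = 1.9038401 u
Constituent mass = 90(1.0073) + 142(1.0087) = 233.8924 u
Nuclear mass = 233.8924 − 1.9038401 = 231.9885599 u ≈ 231.98856 u (to 5 decimal places)

231.98856 u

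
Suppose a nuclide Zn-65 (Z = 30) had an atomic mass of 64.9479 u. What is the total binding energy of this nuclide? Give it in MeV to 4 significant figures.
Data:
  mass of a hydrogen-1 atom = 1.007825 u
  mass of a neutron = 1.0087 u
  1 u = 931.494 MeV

Total constituent mass: 30 × 1.007825 + 35 × 1.0087 = 65.539250 u
The mass defect is 65.539250 − 64.9479 = 0.591350 u.
Converting to energy: 0.591350 u × 931.494 MeV/u = 550.839 MeV

550.8 MeV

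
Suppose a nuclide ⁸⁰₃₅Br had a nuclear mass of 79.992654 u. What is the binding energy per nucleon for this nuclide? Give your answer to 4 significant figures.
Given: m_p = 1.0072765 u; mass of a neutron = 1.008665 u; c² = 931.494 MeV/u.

Mass of separated nucleons = 35(1.0072765) + 45(1.008665) = 35.2546775 + 45.389925 = 80.6446025 u
The mass defect is 80.6446025 − 79.992654 = 0.6519485 u.
E_B = 0.6519485 × 931.494 = 607.286 MeV
Per nucleon: 607.286 / 80 = 7.591 MeV

7.591 MeV/nucleon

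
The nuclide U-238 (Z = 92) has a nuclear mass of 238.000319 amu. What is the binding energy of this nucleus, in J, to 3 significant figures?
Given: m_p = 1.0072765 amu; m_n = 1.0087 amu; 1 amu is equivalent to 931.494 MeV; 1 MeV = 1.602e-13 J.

2.89e-10 J

Total constituent mass: 92 × 1.0072765 + 146 × 1.0087 = 239.9396380 amu
Mass defect Δm = 239.9396380 − 238.000319 = 1.9393190 amu
Binding energy = Δm·c² = 1.9393190 × 931.494 MeV/amu = 1806.46 MeV
In joules: 1806.46 MeV × 1.602e-13 J/MeV = 2.8939e-10 J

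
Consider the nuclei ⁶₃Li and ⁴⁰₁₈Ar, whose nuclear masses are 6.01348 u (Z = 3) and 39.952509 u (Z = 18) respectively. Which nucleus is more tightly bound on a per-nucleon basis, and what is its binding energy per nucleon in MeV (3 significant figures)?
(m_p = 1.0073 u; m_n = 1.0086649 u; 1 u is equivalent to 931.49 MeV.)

⁶₃Li: Σm = 3(1.0073) + 3(1.0086649) = 6.0478947 u; Δm = 0.0344147 u; E_B = 32.057 MeV; E_B/A = 5.343 MeV
⁴⁰₁₈Ar: Σm = 18(1.0073) + 22(1.0086649) = 40.3220278 u; Δm = 0.3695188 u; E_B = 344.20 MeV; E_B/A = 8.605 MeV
⁴⁰₁₈Ar has the higher binding energy per nucleon, so it is the more tightly bound nucleus.

⁴⁰₁₈Ar; 8.61 MeV/nucleon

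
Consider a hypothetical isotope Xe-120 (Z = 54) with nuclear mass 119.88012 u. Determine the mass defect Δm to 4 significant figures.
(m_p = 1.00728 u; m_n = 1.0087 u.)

With 54 protons and 66 neutrons (A = 120):
Total constituent mass: 54 × 1.00728 + 66 × 1.0087 = 120.96732 u
The mass defect is 120.96732 − 119.88012 = 1.08720 u.

1.087 u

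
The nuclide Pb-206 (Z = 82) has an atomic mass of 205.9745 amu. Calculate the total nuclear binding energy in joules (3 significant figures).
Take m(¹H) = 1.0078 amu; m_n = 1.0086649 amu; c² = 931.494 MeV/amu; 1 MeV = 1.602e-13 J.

2.60e-10 J

Z = 82, so N = A − Z = 206 − 82 = 124.
Mass of separated nucleons = 82(1.0078) + 124(1.0086649) = 82.6396 + 125.0744476 = 207.7140476 amu
The mass defect is 207.7140476 − 205.9745 = 1.7395476 amu.
Binding energy = Δm·c² = 1.7395476 × 931.494 MeV/amu = 1620.38 MeV
In joules: 1620.38 MeV × 1.602e-13 J/MeV = 2.5958e-10 J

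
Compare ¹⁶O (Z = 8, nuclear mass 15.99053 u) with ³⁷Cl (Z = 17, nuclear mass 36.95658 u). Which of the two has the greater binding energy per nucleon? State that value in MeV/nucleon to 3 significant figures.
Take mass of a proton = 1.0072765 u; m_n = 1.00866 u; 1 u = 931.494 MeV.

¹⁶O: Σm = 8(1.0072765) + 8(1.00866) = 16.1274920 u; Δm = 0.1369620 u; E_B = 127.58 MeV; E_B/A = 7.974 MeV
³⁷Cl: Σm = 17(1.0072765) + 20(1.00866) = 37.2969005 u; Δm = 0.3403205 u; E_B = 317.01 MeV; E_B/A = 8.568 MeV
³⁷Cl has the higher binding energy per nucleon, so it is the more tightly bound nucleus.

³⁷Cl; 8.57 MeV/nucleon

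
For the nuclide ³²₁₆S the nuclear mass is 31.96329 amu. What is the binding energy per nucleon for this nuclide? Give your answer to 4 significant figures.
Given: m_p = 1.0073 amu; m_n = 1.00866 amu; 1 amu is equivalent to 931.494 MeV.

8.502 MeV/nucleon

The nucleus contains 16 protons and 32 − 16 = 16 neutrons.
Total constituent mass: 16 × 1.0073 + 16 × 1.00866 = 32.25536 amu
The mass defect is 32.25536 − 31.96329 = 0.29207 amu.
Converting to energy: 0.29207 amu × 931.494 MeV/amu = 272.061 MeV
Per nucleon: 272.061 / 32 = 8.502 MeV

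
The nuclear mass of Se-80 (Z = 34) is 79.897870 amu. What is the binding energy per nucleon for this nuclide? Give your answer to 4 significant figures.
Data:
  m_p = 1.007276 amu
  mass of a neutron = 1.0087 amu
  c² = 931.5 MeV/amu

The nucleus contains 34 protons and 80 − 34 = 46 neutrons.
Mass of separated nucleons = 34(1.007276) + 46(1.0087) = 34.247384 + 46.4002 = 80.647584 amu
Δm = 80.647584 − 79.897870 = 0.749714 amu
Binding energy = Δm·c² = 0.749714 × 931.5 MeV/amu = 698.359 MeV
Per nucleon: 698.359 / 80 = 8.729 MeV

8.729 MeV/nucleon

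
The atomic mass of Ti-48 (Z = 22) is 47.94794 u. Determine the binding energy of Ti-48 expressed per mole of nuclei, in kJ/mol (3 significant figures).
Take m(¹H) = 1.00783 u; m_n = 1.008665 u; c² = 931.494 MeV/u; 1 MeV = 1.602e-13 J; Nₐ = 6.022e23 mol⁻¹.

4.04e+10 kJ/mol

Mass of separated nucleons = 22(1.00783) + 26(1.008665) = 22.17226 + 26.225290 = 48.397550 u
Δm = 48.397550 − 47.94794 = 0.449610 u
Binding energy = Δm·c² = 0.449610 × 931.494 MeV/u = 418.809 MeV
Per nucleus in joules: 418.809 MeV × 1.602e-13 J/MeV = 6.7093e-11 J
Per mole: 6.7093e-11 J × 6.022e23 mol⁻¹ = 4.0403e+13 J/mol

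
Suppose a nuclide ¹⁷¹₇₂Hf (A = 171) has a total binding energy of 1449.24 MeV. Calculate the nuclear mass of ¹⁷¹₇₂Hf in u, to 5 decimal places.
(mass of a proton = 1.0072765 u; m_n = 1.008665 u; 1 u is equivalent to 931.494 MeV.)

Mass defect = 1449.24 MeV / (931.494 MeV/u) = 1.5558232 u
Constituent mass = 72(1.0072765) + 99(1.008665) = 172.3817430 u
Nuclear mass = 172.3817430 − 1.5558232 = 170.8259198 u ≈ 170.82592 u (to 5 decimal places)

170.82592 u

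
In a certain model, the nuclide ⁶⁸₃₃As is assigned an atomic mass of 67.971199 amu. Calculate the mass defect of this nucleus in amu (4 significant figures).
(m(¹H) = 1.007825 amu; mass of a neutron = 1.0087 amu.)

0.5915 amu

Σm = 33·m(¹H) + 35·m_n = 33.258225 + 35.3045 = 68.562725 amu
Mass defect Δm = 68.562725 − 67.971199 = 0.591526 amu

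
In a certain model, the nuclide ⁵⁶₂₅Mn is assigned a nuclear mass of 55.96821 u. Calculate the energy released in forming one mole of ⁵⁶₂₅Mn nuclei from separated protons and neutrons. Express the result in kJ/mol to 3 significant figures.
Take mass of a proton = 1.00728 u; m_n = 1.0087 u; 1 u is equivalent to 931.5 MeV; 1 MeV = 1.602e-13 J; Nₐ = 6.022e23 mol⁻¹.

The nucleus contains 25 protons and 56 − 25 = 31 neutrons.
Total constituent mass: 25 × 1.00728 + 31 × 1.0087 = 56.45170 u
Mass defect Δm = 56.45170 − 55.96821 = 0.48349 u
Binding energy = Δm·c² = 0.48349 × 931.5 MeV/u = 450.371 MeV
Per nucleus in joules: 450.371 MeV × 1.602e-13 J/MeV = 7.2149e-11 J
Per mole: 7.2149e-11 J × 6.022e23 mol⁻¹ = 4.3448e+13 J/mol

4.34e+10 kJ/mol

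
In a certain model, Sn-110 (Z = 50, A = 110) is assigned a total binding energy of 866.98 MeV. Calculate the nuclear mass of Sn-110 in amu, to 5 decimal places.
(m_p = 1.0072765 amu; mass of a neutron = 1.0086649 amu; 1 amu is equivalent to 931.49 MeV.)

109.95297 amu

Mass defect = 866.98 MeV / (931.49 MeV/amu) = 0.9307454 amu
Constituent mass = 50(1.0072765) + 60(1.0086649) = 110.8837190 amu
Nuclear mass = 110.8837190 − 0.9307454 = 109.9529736 amu ≈ 109.95297 amu (to 5 decimal places)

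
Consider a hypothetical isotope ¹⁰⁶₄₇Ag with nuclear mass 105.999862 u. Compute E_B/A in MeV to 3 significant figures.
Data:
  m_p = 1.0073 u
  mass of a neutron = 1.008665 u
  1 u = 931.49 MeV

7.51 MeV/nucleon

With 47 protons and 59 neutrons (A = 106):
Σm = 47·m_p + 59·m_n = 47.3431 + 59.511235 = 106.854335 u
Mass defect Δm = 106.854335 − 105.999862 = 0.854473 u
Converting to energy: 0.854473 u × 931.49 MeV/u = 795.933 MeV
BE/A = 795.933 MeV / 106 = 7.509 MeV/nucleon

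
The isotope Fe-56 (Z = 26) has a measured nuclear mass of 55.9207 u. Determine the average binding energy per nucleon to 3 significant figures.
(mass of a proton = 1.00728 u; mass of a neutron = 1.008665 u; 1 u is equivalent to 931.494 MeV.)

Z = 26, so N = A − Z = 56 − 26 = 30.
Σm = 26·m_p + 30·m_n = 26.18928 + 30.259950 = 56.449230 u
Mass defect Δm = 56.449230 − 55.9207 = 0.528530 u
E_B = 0.528530 × 931.494 = 492.323 MeV
BE/A = 492.323 MeV / 56 = 8.791 MeV/nucleon

8.79 MeV/nucleon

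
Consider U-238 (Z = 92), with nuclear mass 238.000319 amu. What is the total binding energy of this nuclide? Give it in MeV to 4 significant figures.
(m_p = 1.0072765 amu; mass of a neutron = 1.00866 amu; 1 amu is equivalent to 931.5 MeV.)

Z = 92, so N = A − Z = 238 − 92 = 146.
Mass of separated nucleons = 92(1.0072765) + 146(1.00866) = 92.6694380 + 147.26436 = 239.9337980 amu
The mass defect is 239.9337980 − 238.000319 = 1.9334790 amu.
Binding energy = Δm·c² = 1.9334790 × 931.5 MeV/amu = 1801.04 MeV

1801 MeV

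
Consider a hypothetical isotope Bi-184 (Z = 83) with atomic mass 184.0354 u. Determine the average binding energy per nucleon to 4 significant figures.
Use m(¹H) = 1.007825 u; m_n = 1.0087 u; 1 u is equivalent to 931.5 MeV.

7.557 MeV/nucleon

With 83 protons and 101 neutrons (A = 184):
Mass of separated nucleons = 83(1.007825) + 101(1.0087) = 83.649475 + 101.8787 = 185.528175 u
Δm = 185.528175 − 184.0354 = 1.492775 u
Binding energy = Δm·c² = 1.492775 × 931.5 MeV/u = 1390.52 MeV
Dividing by A = 184 gives 7.557 MeV per nucleon.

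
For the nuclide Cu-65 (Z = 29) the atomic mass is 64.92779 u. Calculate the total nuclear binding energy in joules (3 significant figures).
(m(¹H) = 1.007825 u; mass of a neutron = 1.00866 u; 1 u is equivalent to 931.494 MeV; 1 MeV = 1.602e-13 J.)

9.12e-11 J

Z = 29, so N = A − Z = 65 − 29 = 36.
Total constituent mass: 29 × 1.007825 + 36 × 1.00866 = 65.538685 u
Δm = 65.538685 − 64.92779 = 0.610895 u
Binding energy = Δm·c² = 0.610895 × 931.494 MeV/u = 569.045 MeV
In joules: 569.045 MeV × 1.602e-13 J/MeV = 9.1161e-11 J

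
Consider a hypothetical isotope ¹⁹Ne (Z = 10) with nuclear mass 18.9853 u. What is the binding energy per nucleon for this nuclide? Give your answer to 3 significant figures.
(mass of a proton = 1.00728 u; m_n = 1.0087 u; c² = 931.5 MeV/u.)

8.13 MeV/nucleon

Σm = 10·m_p + 9·m_n = 10.07280 + 9.0783 = 19.15110 u
Mass defect Δm = 19.15110 − 18.9853 = 0.16580 u
E_B = 0.16580 × 931.5 = 154.443 MeV
Dividing by A = 19 gives 8.129 MeV per nucleon.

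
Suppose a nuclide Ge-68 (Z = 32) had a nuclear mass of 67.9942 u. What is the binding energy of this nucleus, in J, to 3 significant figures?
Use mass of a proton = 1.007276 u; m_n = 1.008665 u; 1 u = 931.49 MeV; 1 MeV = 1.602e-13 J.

Σm = 32·m_p + 36·m_n = 32.232832 + 36.311940 = 68.544772 u
The mass defect is 68.544772 − 67.9942 = 0.550572 u.
Binding energy = Δm·c² = 0.550572 × 931.49 MeV/u = 512.852 MeV
In joules: 512.852 MeV × 1.602e-13 J/MeV = 8.2159e-11 J

8.22e-11 J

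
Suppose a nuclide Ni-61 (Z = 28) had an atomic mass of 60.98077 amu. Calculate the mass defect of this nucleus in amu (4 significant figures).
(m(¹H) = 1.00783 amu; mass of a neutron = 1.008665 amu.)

0.5244 amu

Z = 28, so N = A − Z = 61 − 28 = 33.
Σm = 28·m(¹H) + 33·m_n = 28.21924 + 33.285945 = 61.505185 amu
The mass defect is 61.505185 − 60.98077 = 0.524415 amu.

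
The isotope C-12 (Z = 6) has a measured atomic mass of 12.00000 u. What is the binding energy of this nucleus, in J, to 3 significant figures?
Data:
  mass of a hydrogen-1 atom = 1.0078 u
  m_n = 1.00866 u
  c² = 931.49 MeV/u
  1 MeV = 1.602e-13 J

1.47e-11 J

The nucleus contains 6 protons and 12 − 6 = 6 neutrons.
Total constituent mass: 6 × 1.0078 + 6 × 1.00866 = 12.09876 u
Mass defect Δm = 12.09876 − 12.00000 = 0.09876 u
E_B = 0.09876 × 931.49 = 91.9940 MeV
In joules: 91.9940 MeV × 1.602e-13 J/MeV = 1.4737e-11 J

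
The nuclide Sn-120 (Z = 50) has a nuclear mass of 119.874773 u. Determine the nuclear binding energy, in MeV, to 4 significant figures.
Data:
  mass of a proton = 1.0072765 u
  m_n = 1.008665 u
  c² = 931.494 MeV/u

1021 MeV

Z = 50, so N = A − Z = 120 − 50 = 70.
Total constituent mass: 50 × 1.0072765 + 70 × 1.008665 = 120.9703750 u
Mass defect Δm = 120.9703750 − 119.874773 = 1.0956020 u
E_B = 1.0956020 × 931.494 = 1020.55 MeV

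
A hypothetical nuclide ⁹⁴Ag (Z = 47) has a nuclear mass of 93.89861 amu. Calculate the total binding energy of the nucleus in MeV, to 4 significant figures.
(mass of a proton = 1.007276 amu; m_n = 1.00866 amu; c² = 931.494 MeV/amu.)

792.1 MeV

Total constituent mass: 47 × 1.007276 + 47 × 1.00866 = 94.748992 amu
Mass defect Δm = 94.748992 − 93.89861 = 0.850382 amu
Binding energy = Δm·c² = 0.850382 × 931.494 MeV/amu = 792.126 MeV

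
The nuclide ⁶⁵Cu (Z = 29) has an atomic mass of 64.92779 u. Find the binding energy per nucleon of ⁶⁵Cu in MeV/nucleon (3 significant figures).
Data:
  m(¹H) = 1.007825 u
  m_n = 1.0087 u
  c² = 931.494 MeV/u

Z = 29, so N = A − Z = 65 − 29 = 36.
Total constituent mass: 29 × 1.007825 + 36 × 1.0087 = 65.540125 u
Δm = 65.540125 − 64.92779 = 0.612335 u
E_B = 0.612335 × 931.494 = 570.386 MeV
BE/A = 570.386 MeV / 65 = 8.775 MeV/nucleon

8.78 MeV/nucleon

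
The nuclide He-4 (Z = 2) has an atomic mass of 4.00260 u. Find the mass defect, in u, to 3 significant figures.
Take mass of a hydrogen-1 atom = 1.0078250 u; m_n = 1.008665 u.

0.0304 u

With 2 protons and 2 neutrons (A = 4):
Total constituent mass: 2 × 1.0078250 + 2 × 1.008665 = 4.0329800 u
The mass defect is 4.0329800 − 4.00260 = 0.0303800 u.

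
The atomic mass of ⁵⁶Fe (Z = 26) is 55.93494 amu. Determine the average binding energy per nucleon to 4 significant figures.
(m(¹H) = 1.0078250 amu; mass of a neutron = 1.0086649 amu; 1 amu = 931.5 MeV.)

Σm = 26·m(¹H) + 30·m_n = 26.2034500 + 30.2599470 = 56.4633970 amu
The mass defect is 56.4633970 − 55.93494 = 0.5284570 amu.
E_B = 0.5284570 × 931.5 = 492.258 MeV
Per nucleon: 492.258 / 56 = 8.790 MeV

8.790 MeV/nucleon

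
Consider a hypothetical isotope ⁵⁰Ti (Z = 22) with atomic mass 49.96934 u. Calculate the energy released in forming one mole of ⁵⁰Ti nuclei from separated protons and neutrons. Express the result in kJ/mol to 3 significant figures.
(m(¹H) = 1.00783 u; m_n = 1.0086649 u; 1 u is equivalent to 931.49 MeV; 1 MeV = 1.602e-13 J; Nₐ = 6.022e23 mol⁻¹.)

Z = 22, so N = A − Z = 50 − 22 = 28.
Mass of separated nucleons = 22(1.00783) + 28(1.0086649) = 22.17226 + 28.2426172 = 50.4148772 u
Δm = 50.4148772 − 49.96934 = 0.4455372 u
Converting to energy: 0.4455372 u × 931.49 MeV/u = 415.013 MeV
Per nucleus in joules: 415.013 MeV × 1.602e-13 J/MeV = 6.6485e-11 J
Per mole: 6.6485e-11 J × 6.022e23 mol⁻¹ = 4.0037e+13 J/mol

4.00e+10 kJ/mol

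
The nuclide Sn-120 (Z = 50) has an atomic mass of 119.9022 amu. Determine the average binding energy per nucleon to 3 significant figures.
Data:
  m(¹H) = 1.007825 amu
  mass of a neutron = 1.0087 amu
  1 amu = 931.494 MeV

The nucleus contains 50 protons and 120 − 50 = 70 neutrons.
Mass of separated nucleons = 50(1.007825) + 70(1.0087) = 50.391250 + 70.6090 = 121.000250 amu
The mass defect is 121.000250 − 119.9022 = 1.098050 amu.
Binding energy = Δm·c² = 1.098050 × 931.494 MeV/amu = 1022.83 MeV
BE/A = 1022.83 MeV / 120 = 8.524 MeV/nucleon

8.52 MeV/nucleon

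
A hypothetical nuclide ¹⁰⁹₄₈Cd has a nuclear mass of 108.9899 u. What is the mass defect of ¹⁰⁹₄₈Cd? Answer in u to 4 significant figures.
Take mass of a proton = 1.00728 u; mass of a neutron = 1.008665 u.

0.8881 u

Z = 48, so N = A − Z = 109 − 48 = 61.
Σm = 48·m_p + 61·m_n = 48.34944 + 61.528565 = 109.878005 u
Δm = 109.878005 − 108.9899 = 0.888105 u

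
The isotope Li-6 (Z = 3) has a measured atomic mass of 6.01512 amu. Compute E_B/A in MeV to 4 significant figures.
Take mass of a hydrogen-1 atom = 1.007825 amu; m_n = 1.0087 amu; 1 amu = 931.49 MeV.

5.349 MeV/nucleon

With 3 protons and 3 neutrons (A = 6):
Total constituent mass: 3 × 1.007825 + 3 × 1.0087 = 6.049575 amu
Δm = 6.049575 − 6.01512 = 0.034455 amu
E_B = 0.034455 × 931.49 = 32.0945 MeV
Dividing by A = 6 gives 5.349 MeV per nucleon.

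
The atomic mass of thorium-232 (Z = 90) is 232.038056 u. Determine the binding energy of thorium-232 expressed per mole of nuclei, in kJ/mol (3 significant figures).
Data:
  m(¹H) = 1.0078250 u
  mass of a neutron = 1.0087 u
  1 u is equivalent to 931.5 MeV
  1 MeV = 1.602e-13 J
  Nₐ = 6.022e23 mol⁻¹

Mass of separated nucleons = 90(1.0078250) + 142(1.0087) = 90.7042500 + 143.2354 = 233.9396500 u
The mass defect is 233.9396500 − 232.038056 = 1.9015940 u.
E_B = 1.9015940 × 931.5 = 1771.33 MeV
Per nucleus in joules: 1771.33 MeV × 1.602e-13 J/MeV = 2.8377e-10 J
Per mole: 2.8377e-10 J × 6.022e23 mol⁻¹ = 1.7089e+14 J/mol

1.71e+11 kJ/mol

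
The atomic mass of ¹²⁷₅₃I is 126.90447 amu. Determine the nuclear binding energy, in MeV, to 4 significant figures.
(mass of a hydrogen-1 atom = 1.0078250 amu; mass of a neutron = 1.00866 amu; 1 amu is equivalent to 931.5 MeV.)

The nucleus contains 53 protons and 127 − 53 = 74 neutrons.
Total constituent mass: 53 × 1.0078250 + 74 × 1.00866 = 128.0555650 amu
The mass defect is 128.0555650 − 126.90447 = 1.1510950 amu.
Binding energy = Δm·c² = 1.1510950 × 931.5 MeV/amu = 1072.24 MeV

1072 MeV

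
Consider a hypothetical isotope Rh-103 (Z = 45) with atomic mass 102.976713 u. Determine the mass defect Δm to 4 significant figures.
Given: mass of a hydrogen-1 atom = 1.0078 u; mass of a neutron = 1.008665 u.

The nucleus contains 45 protons and 103 − 45 = 58 neutrons.
Total constituent mass: 45 × 1.0078 + 58 × 1.008665 = 103.853570 u
The mass defect is 103.853570 − 102.976713 = 0.876857 u.

0.8769 u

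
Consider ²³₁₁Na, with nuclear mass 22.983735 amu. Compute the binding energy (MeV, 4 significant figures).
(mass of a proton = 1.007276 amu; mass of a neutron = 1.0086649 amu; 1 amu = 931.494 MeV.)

186.6 MeV

The nucleus contains 11 protons and 23 − 11 = 12 neutrons.
Σm = 11·m_p + 12·m_n = 11.080036 + 12.1039788 = 23.1840148 amu
The mass defect is 23.1840148 − 22.983735 = 0.2002798 amu.
Converting to energy: 0.2002798 amu × 931.494 MeV/amu = 186.559 MeV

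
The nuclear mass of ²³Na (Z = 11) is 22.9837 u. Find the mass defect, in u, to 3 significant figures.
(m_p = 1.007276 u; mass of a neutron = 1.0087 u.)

Total constituent mass: 11 × 1.007276 + 12 × 1.0087 = 23.184436 u
Δm = 23.184436 − 22.9837 = 0.200736 u

0.201 u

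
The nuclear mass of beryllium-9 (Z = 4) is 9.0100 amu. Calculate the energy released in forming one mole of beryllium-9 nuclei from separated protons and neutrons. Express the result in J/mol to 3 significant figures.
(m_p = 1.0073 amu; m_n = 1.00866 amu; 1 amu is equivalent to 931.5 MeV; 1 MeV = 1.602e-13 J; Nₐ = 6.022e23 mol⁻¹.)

5.62e+12 J/mol

Mass of separated nucleons = 4(1.0073) + 5(1.00866) = 4.0292 + 5.04330 = 9.07250 amu
The mass defect is 9.07250 − 9.0100 = 0.06250 amu.
Binding energy = Δm·c² = 0.06250 × 931.5 MeV/amu = 58.2188 MeV
Per nucleus in joules: 58.2188 MeV × 1.602e-13 J/MeV = 9.3267e-12 J
Per mole: 9.3267e-12 J × 6.022e23 mol⁻¹ = 5.6165e+12 J/mol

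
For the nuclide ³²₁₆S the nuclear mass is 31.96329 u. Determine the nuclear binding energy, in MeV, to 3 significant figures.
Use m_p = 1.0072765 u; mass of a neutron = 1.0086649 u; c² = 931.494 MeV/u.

The nucleus contains 16 protons and 32 − 16 = 16 neutrons.
Mass of separated nucleons = 16(1.0072765) + 16(1.0086649) = 16.1164240 + 16.1386384 = 32.2550624 u
Mass defect Δm = 32.2550624 − 31.96329 = 0.2917724 u
Binding energy = Δm·c² = 0.2917724 × 931.494 MeV/u = 271.784 MeV

272 MeV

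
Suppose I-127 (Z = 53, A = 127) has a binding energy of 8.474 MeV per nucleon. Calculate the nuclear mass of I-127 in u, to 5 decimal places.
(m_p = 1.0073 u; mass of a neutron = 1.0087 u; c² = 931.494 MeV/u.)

126.87535 u

Total binding energy = 127 × 8.474 = 1076.198 MeV
Mass defect = 1076.198 MeV / (931.494 MeV/u) = 1.1553461 u
Constituent mass = 53(1.0073) + 74(1.0087) = 128.0307 u
Nuclear mass = 128.0307 − 1.1553461 = 126.8753539 u ≈ 126.87535 u (to 5 decimal places)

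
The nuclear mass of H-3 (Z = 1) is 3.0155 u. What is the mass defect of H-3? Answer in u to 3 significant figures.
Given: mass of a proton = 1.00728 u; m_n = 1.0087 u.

Total constituent mass: 1 × 1.00728 + 2 × 1.0087 = 3.02468 u
Δm = 3.02468 − 3.0155 = 0.00918 u

0.00918 u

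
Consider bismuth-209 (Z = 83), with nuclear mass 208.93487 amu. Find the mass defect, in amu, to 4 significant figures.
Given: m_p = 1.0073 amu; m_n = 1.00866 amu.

1.762 amu

Σm = 83·m_p + 126·m_n = 83.6059 + 127.09116 = 210.69706 amu
Δm = 210.69706 − 208.93487 = 1.76219 amu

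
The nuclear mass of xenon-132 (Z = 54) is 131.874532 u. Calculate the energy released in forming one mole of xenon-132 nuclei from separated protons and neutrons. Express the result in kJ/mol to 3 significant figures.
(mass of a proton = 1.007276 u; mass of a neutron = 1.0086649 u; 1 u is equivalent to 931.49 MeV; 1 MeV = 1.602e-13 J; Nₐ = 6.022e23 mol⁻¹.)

1.07e+11 kJ/mol

With 54 protons and 78 neutrons (A = 132):
Σm = 54·m_p + 78·m_n = 54.392904 + 78.6758622 = 133.0687662 u
The mass defect is 133.0687662 − 131.874532 = 1.1942342 u.
Converting to energy: 1.1942342 u × 931.49 MeV/u = 1112.42 MeV
Per nucleus in joules: 1112.42 MeV × 1.602e-13 J/MeV = 1.7821e-10 J
Per mole: 1.7821e-10 J × 6.022e23 mol⁻¹ = 1.0732e+14 J/mol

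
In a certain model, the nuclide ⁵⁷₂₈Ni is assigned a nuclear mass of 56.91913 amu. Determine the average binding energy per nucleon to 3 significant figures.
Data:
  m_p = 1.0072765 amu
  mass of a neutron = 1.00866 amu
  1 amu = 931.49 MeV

Σm = 28·m_p + 29·m_n = 28.2037420 + 29.25114 = 57.4548820 amu
Mass defect Δm = 57.4548820 − 56.91913 = 0.5357520 amu
E_B = 0.5357520 × 931.49 = 499.048 MeV
Dividing by A = 57 gives 8.755 MeV per nucleon.

8.76 MeV/nucleon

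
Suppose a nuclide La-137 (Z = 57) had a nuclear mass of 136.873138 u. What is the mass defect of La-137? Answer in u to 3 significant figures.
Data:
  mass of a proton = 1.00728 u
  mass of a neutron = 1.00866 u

1.23 u

Σm = 57·m_p + 80·m_n = 57.41496 + 80.69280 = 138.10776 u
Mass defect Δm = 138.10776 − 136.873138 = 1.234622 u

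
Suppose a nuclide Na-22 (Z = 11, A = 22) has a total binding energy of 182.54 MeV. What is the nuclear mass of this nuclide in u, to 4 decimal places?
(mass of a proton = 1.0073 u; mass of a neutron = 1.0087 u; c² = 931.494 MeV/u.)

Mass defect = 182.54 MeV / (931.494 MeV/u) = 0.195965 u
Constituent mass = 11(1.0073) + 11(1.0087) = 22.1760 u
Nuclear mass = 22.1760 − 0.195965 = 21.980035 u ≈ 21.9800 u (to 4 decimal places)

21.9800 u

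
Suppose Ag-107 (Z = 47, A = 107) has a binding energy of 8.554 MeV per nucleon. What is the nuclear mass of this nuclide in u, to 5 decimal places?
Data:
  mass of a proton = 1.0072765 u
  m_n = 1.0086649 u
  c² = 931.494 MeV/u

Total binding energy = 107 × 8.554 = 915.278 MeV
Mass defect = 915.278 MeV / (931.494 MeV/u) = 0.9825914 u
Constituent mass = 47(1.0072765) + 60(1.0086649) = 107.8618895 u
Nuclear mass = 107.8618895 − 0.9825914 = 106.8792981 u ≈ 106.87930 u (to 5 decimal places)

106.87930 u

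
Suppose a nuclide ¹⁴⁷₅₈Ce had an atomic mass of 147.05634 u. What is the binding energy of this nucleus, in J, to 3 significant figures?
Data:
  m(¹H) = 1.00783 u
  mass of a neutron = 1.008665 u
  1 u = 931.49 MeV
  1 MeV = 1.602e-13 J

1.74e-10 J

With 58 protons and 89 neutrons (A = 147):
Total constituent mass: 58 × 1.00783 + 89 × 1.008665 = 148.225325 u
Δm = 148.225325 − 147.05634 = 1.168985 u
Binding energy = Δm·c² = 1.168985 × 931.49 MeV/u = 1088.90 MeV
In joules: 1088.90 MeV × 1.602e-13 J/MeV = 1.7444e-10 J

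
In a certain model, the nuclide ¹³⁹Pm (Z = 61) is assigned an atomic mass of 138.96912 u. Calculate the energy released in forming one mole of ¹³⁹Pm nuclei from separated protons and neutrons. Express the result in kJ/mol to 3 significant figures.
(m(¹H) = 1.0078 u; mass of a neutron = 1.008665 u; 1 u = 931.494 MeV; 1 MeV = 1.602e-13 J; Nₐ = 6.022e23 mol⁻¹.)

1.06e+11 kJ/mol

Z = 61, so N = A − Z = 139 − 61 = 78.
Mass of separated nucleons = 61(1.0078) + 78(1.008665) = 61.4758 + 78.675870 = 140.151670 u
The mass defect is 140.151670 − 138.96912 = 1.182550 u.
E_B = 1.182550 × 931.494 = 1101.54 MeV
Per nucleus in joules: 1101.54 MeV × 1.602e-13 J/MeV = 1.7647e-10 J
Per mole: 1.7647e-10 J × 6.022e23 mol⁻¹ = 1.0627e+14 J/mol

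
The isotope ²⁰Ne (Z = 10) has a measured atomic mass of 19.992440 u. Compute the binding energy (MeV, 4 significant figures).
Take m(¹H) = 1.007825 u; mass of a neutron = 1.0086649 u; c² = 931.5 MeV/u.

With 10 protons and 10 neutrons (A = 20):
Total constituent mass: 10 × 1.007825 + 10 × 1.0086649 = 20.1648990 u
The mass defect is 20.1648990 − 19.992440 = 0.1724590 u.
E_B = 0.1724590 × 931.5 = 160.646 MeV

160.6 MeV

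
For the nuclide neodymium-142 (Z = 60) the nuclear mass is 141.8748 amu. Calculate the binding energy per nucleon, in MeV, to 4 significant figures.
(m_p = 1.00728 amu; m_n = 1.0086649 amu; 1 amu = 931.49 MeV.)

Σm = 60·m_p + 82·m_n = 60.43680 + 82.7105218 = 143.1473218 amu
Δm = 143.1473218 − 141.8748 = 1.2725218 amu
Converting to energy: 1.2725218 amu × 931.49 MeV/amu = 1185.34 MeV
BE/A = 1185.34 MeV / 142 = 8.347 MeV/nucleon

8.347 MeV/nucleon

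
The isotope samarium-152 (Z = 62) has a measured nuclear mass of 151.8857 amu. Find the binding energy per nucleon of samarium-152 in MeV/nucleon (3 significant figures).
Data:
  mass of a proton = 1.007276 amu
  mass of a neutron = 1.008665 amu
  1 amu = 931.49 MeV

8.24 MeV/nucleon

The nucleus contains 62 protons and 152 − 62 = 90 neutrons.
Total constituent mass: 62 × 1.007276 + 90 × 1.008665 = 153.230962 amu
Mass defect Δm = 153.230962 − 151.8857 = 1.345262 amu
E_B = 1.345262 × 931.49 = 1253.10 MeV
Per nucleon: 1253.10 / 152 = 8.244 MeV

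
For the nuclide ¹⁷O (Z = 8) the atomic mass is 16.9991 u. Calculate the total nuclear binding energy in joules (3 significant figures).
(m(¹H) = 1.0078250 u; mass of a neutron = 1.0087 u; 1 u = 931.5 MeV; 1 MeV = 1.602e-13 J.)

2.12e-11 J

The nucleus contains 8 protons and 17 − 8 = 9 neutrons.
Σm = 8·m(¹H) + 9·m_n = 8.0626000 + 9.0783 = 17.1409000 u
The mass defect is 17.1409000 − 16.9991 = 0.1418000 u.
Converting to energy: 0.1418000 u × 931.5 MeV/u = 132.087 MeV
In joules: 132.087 MeV × 1.602e-13 J/MeV = 2.1160e-11 J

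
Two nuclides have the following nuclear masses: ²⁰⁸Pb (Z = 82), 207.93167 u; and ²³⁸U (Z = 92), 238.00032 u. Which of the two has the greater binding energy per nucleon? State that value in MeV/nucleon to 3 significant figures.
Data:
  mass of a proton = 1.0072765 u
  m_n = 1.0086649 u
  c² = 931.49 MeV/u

²⁰⁸Pb; 7.87 MeV/nucleon

²⁰⁸Pb: Σm = 82(1.0072765) + 126(1.0086649) = 209.6884504 u; Δm = 1.7567804 u; E_B = 1636.4 MeV; E_B/A = 7.867 MeV
²³⁸U: Σm = 92(1.0072765) + 146(1.0086649) = 239.9345134 u; Δm = 1.9341934 u; E_B = 1801.7 MeV; E_B/A = 7.570 MeV
²⁰⁸Pb has the higher binding energy per nucleon, so it is the more tightly bound nucleus.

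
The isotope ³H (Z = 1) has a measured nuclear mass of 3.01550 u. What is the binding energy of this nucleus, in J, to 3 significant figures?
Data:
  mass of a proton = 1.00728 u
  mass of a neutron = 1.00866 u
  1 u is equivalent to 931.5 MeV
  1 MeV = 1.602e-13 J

Σm = 1·m_p + 2·m_n = 1.00728 + 2.01732 = 3.02460 u
The mass defect is 3.02460 − 3.01550 = 0.00910 u.
E_B = 0.00910 × 931.5 = 8.47665 MeV
In joules: 8.47665 MeV × 1.602e-13 J/MeV = 1.3580e-12 J

1.36e-12 J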